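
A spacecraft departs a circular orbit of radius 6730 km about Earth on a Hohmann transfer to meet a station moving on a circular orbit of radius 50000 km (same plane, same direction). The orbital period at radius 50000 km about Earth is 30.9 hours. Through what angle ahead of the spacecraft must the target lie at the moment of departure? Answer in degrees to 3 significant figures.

From Kepler's third law T² = 4π²r³/μ at r = 50000 km, T = 30.9 hours = 30.9 × 3600 s = 1.1124×10^5 s: μ = 4π²r³/T² = 3.98793×10^5 km³/s².
Semi-major axis of the transfer orbit: a_t = (6730 + 50000)/2 = 28365 km.
The half-period of the transfer ellipse is t = π√(a_t³/μ) = 23766 s.
Target angular speed ω₂ = √(μ/r₂³) = 5.6483×10^-5 rad/s.
Angle swept by the target during transfer: ω₂·t = 1.3424 rad = 76.91°.
The spacecraft traverses 180° on the transfer ellipse, so the target must lead by 180° − 76.91° = 103°.

φ = 103°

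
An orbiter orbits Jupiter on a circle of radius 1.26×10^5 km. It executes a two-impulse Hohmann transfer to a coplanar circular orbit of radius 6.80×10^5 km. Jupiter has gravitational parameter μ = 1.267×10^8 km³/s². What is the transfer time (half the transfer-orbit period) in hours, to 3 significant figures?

t = 19.8 hours

Semi-major axis of the transfer orbit: a_t = (1.260×10^5 + 6.800×10^5)/2 = 4.030×10^5 km.
By Kepler's third law the transfer-orbit period is T = 2π√(a_t³/μ), so t = T/2 = 71400 s.
Converting: 71400 s ÷ 3600 s/hour = 19.8 hours.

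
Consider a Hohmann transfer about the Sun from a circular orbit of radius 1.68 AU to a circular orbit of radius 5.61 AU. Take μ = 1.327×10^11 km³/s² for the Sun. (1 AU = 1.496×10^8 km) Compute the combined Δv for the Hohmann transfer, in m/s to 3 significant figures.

In km: r₁ = 1.68 × 1.496×10^8 = 2.51328×10^8 km; r₂ = 5.61 × 1.496×10^8 = 8.39256×10^8 km.
The Hohmann ellipse has a_t = (r₁ + r₂)/2 = 5.45292×10^8 km.
At r₁ the circular-orbit speed is v₁ = √(μ/r₁) = 22.9781 km/s.
Transfer-orbit speed at r₁ (vis-viva): v_p = √[μ(2/r₁ − 1/a_t)] = 28.5067 km/s.
First burn Δv₁ = |v_p − v₁| = 5.5286 km/s.
Circular speed at r₂: v₂ = √(μ/r₂) = 12.5744 km/s.
Transfer-orbit speed at r₂: v_a = √[μ(2/r₂ − 1/a_t)] = 8.53678 km/s.
Second burn Δv₂ = |v₂ − v_a| = 4.0376 km/s.
Δv = Δv₁ + Δv₂ = 5.5286 + 4.0376 = 9.566 km/s.

Δv = 9570 m/s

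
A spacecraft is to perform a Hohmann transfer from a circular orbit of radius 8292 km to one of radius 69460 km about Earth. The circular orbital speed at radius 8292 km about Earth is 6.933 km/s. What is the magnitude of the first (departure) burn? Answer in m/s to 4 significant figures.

Δv₁ = 2334 m/s

From the circular-orbit relation v² = μ/r at r = 8292 km: μ = v²r = (6.933)² × 8292 = 3.98567×10^5 km³/s².
The Hohmann ellipse has a_t = (r₁ + r₂)/2 = 38876 km.
On the circular orbit at r = 8292 km, v_c = √(μ/r) = 6.933 km/s.
Transfer-orbit speed at the same r (vis-viva, a = a_t): v_t = √[μ(2/r − 1/a_t)] = 9.267 km/s.
Δv₁ = |v_t − v_c| = |9.267 − 6.933| = 2.334 km/s.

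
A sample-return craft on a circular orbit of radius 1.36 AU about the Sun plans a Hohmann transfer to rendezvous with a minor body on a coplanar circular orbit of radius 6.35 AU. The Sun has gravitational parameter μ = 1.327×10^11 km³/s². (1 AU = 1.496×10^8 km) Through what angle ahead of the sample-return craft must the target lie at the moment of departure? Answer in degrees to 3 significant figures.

In km: r₁ = 1.36 × 1.496×10^8 = 2.03456×10^8 km; r₂ = 6.35 × 1.496×10^8 = 9.4996×10^8 km.
Transfer-ellipse semi-major axis a_t = (r₁ + r₂)/2 = (2.03456×10^8 + 9.4996×10^8)/2 = 5.76708×10^8 km.
The half-period of the transfer ellipse is t = π√(a_t³/μ) = 1.1944×10^8 s.
The target's mean motion on its circular orbit is ω₂ = √(μ/r₂³) = 1.2442×10^-8 rad/s.
Angle swept by the target during transfer: ω₂·t = 1.486 rad = 85.14°.
The sample-return craft traverses 180° on the transfer ellipse, so the target must lead by 180° − 85.14° = 94.9°.

φ = 94.9°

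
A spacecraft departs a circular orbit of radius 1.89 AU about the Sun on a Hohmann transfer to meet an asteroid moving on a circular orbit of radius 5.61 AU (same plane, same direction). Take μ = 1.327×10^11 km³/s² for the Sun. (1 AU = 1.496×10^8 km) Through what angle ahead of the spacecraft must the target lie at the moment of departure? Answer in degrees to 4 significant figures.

φ = 81.63°

In km: r₁ = 1.89 × 1.496×10^8 = 2.82744×10^8 km; r₂ = 5.61 × 1.496×10^8 = 8.39256×10^8 km.
The Hohmann ellipse has a_t = (r₁ + r₂)/2 = 5.610×10^8 km.
The half-period of the transfer ellipse is t = π√(a_t³/μ) = 1.1459×10^8 s.
The target's mean motion on its circular orbit is ω₂ = √(μ/r₂³) = 1.4983×10^-8 rad/s.
Angle swept by the target during transfer: ω₂·t = 1.7169 rad = 98.37°.
The spacecraft traverses 180° on the transfer ellipse, so the target must lead by 180° − 98.37° = 81.63°.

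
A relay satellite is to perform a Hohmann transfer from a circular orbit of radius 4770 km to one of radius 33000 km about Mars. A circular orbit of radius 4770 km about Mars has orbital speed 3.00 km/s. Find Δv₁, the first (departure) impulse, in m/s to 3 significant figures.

From the circular-orbit relation v² = μ/r at r = 4770 km: μ = v²r = (3.00)² × 4770 = 42930.0 km³/s².
The Hohmann ellipse has a_t = (r₁ + r₂)/2 = 18885 km.
On the circular orbit at r = 4770 km, v_c = √(μ/r) = 3.0000 km/s.
Transfer-orbit speed at the same r (vis-viva, a = a_t): v_t = √[μ(2/r − 1/a_t)] = 3.9657 km/s.
Δv₁ = |v_t − v_c| = |3.9657 − 3.0000| = 0.9657 km/s.

Δv₁ = 966 m/s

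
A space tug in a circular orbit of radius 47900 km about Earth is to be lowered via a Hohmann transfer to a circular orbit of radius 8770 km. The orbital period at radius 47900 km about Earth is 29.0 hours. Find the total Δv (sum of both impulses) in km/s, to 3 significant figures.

Δv = 3.30 km/s

From Kepler's third law T² = 4π²r³/μ at r = 47900 km, T = 29.0 hours = 29.0 × 3600 s = 1.044×10^5 s: μ = 4π²r³/T² = 3.98075×10^5 km³/s².
The Hohmann ellipse has a_t = (r₁ + r₂)/2 = 28335 km.
Circular speed at r₁: v₁ = √(μ/r₁) = √(3.98075×10^5/47900) = 2.883 km/s.
On the transfer ellipse at r₁, vis-viva equation gives v_a = √[μ(2/r₁ − 1/a_t)] = 1.604 km/s.
First burn Δv₁ = |v_a − v₁| = 1.279 km/s.
Circular speed at r₂: v₂ = √(μ/r₂) = 6.7373 km/s.
Transfer-orbit speed at r₂: v_p = √[μ(2/r₂ − 1/a_t)] = 8.7597 km/s.
Second burn Δv₂ = |v₂ − v_p| = 2.022 km/s.
Total Δv = Δv₁ + Δv₂ = 3.301 km/s.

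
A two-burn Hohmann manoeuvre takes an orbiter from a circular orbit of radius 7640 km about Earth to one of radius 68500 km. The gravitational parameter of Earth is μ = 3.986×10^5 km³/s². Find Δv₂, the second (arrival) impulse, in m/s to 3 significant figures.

Semi-major axis of the transfer orbit: a_t = (7640 + 68500)/2 = 38070 km.
On the circular orbit at r = 68500 km, v_c = √(μ/r) = 2.4123 km/s.
Vis-viva on the transfer ellipse at r = 68500 km gives v_t = √[μ(2/r − 1/a_t)] = 1.0806 km/s.
Δv₂ = |v_t − v_c| = |1.0806 − 2.4123| = 1.332 km/s.

Δv₂ = 1330 m/s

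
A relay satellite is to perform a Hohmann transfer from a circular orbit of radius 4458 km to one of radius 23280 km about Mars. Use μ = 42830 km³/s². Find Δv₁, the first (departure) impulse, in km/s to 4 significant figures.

Δv₁ = 0.9162 km/s

Semi-major axis of the transfer orbit: a_t = (4458 + 23280)/2 = 13869 km.
On the circular orbit at r = 4458 km, v_c = √(μ/r) = 3.0996 km/s.
Transfer-orbit speed at the same r (vis-viva, a = a_t): v_t = √[μ(2/r − 1/a_t)] = 4.0158 km/s.
Δv₁ = |v_t − v_c| = |4.0158 − 3.0996| = 0.9162 km/s.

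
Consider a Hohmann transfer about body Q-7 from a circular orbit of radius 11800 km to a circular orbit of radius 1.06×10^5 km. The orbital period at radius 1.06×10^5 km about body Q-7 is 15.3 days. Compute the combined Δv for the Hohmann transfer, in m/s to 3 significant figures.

Δv = 794 m/s

From Kepler's third law T² = 4π²r³/μ at r = 1.06×10^5 km, T = 15.3 days = 15.3 × 86400 s = 1.32192×10^6 s: μ = 4π²r³/T² = 26907.1 km³/s².
Transfer-ellipse semi-major axis a_t = (r₁ + r₂)/2 = (11800 + 1.060×10^5)/2 = 58900 km.
At r₁ the circular-orbit speed is v₁ = √(μ/r₁) = 1.5101 km/s.
Transfer-orbit speed at r₁ (v² = μ(2/r − 1/a)): v_p = √[μ(2/r₁ − 1/a_t)] = 2.0258 km/s.
First burn Δv₁ = |v_p − v₁| = 0.5157 km/s.
At r₂, v₂ = √(μ/r₂) = 0.5038 km/s.
Transfer-orbit speed at r₂: v_a = √[μ(2/r₂ − 1/a_t)] = 0.2255 km/s.
Second burn Δv₂ = |v₂ − v_a| = 0.2783 km/s.
Total Δv = Δv₁ + Δv₂ = 0.7940 km/s.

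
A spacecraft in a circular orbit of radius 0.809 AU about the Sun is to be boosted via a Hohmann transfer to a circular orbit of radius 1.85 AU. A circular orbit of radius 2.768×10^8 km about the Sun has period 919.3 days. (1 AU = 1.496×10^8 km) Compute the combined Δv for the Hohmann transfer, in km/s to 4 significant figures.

Δv = 10.76 km/s

From Kepler's third law T² = 4π²r³/μ at r = 2.768×10^8 km, T = 919.3 days = 919.3 × 86400 s = 7.942752×10^7 s: μ = 4π²r³/T² = 1.32714×10^11 km³/s².
In km: r₁ = 0.809 × 1.496×10^8 = 1.210264×10^8 km; r₂ = 1.85 × 1.496×10^8 = 2.7676×10^8 km.
Semi-major axis of the transfer orbit: a_t = (1.210264×10^8 + 2.7676×10^8)/2 = 1.988932×10^8 km.
Circular speed at r₁: v₁ = √(μ/r₁) = √(1.32714×10^11/1.210264×10^8) = 33.114 km/s.
Transfer-orbit speed at r₁ (vis-viva equation): v_p = √[μ(2/r₁ − 1/a_t)] = 39.062 km/s.
First burn Δv₁ = |v_p − v₁| = 5.948 km/s.
Circular speed at r₂: v₂ = √(μ/r₂) = 21.898 km/s.
Transfer-orbit speed at r₂: v_a = √[μ(2/r₂ − 1/a_t)] = 17.082 km/s.
Second burn Δv₂ = |v₂ − v_a| = 4.816 km/s.
Total Δv = Δv₁ + Δv₂ = 10.76 km/s.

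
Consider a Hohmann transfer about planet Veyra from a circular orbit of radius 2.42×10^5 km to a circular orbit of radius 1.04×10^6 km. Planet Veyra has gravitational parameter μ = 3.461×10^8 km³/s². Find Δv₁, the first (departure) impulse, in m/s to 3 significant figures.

Semi-major axis of the transfer orbit: a_t = (2.420×10^5 + 1.040×10^6)/2 = 6.410×10^5 km.
On the circular orbit at r = 2.420×10^5 km, v_c = √(μ/r) = 37.82 km/s.
Transfer-orbit speed at the same r (vis-viva, a = a_t): v_t = √[μ(2/r − 1/a_t)] = 48.17 km/s.
Δv₁ = |v_t − v_c| = |48.17 − 37.82| = 10.35 km/s.

Δv₁ = 10400 m/s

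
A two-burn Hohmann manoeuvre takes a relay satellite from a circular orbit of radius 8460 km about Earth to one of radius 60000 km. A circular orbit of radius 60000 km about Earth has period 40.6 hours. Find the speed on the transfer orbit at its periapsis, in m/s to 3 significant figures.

From Kepler's third law T² = 4π²r³/μ at r = 60000 km, T = 40.6 hours = 40.6 × 3600 s = 1.4616×10^5 s: μ = 4π²r³/T² = 3.99169×10^5 km³/s².
Semi-major axis of the transfer orbit: a_t = (8460 + 60000)/2 = 34230 km.
At periapsis, r = 8460 km.
From the vis-viva equation, v = √[μ(2/r − 1/a_t)] = 9.094 km/s.

v = 9090 m/s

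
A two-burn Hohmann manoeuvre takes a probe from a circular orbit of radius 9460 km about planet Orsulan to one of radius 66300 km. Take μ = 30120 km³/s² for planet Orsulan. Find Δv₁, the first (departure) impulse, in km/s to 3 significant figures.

Δv₁ = 0.576 km/s

The Hohmann ellipse has a_t = (r₁ + r₂)/2 = 37880 km.
On the circular orbit at r = 9460 km, v_c = √(μ/r) = 1.7844 km/s.
Vis-viva on the transfer ellipse at r = 9460 km gives v_t = √[μ(2/r − 1/a_t)] = 2.3607 km/s.
Δv₁ = |v_t − v_c| = |2.3607 − 1.7844| = 0.5763 km/s.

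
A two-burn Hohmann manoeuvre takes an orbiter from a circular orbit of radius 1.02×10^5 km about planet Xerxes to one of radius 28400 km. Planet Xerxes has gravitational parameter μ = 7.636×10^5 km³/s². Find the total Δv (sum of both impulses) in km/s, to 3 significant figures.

Δv = 2.23 km/s

Semi-major axis of the transfer orbit: a_t = (1.020×10^5 + 28400)/2 = 65200 km.
At r₁ the circular-orbit speed is v₁ = √(μ/r₁) = 2.736106 km/s.
Transfer-orbit speed at r₁ (vis-viva equation): v_a = √[μ(2/r₁ − 1/a_t)] = 1.805794 km/s.
First burn Δv₁ = |v_a − v₁| = 0.93031 km/s.
Circular speed at r₂: v₂ = √(μ/r₂) = 5.1853 km/s.
Transfer-orbit speed at r₂: v_p = √[μ(2/r₂ − 1/a_t)] = 6.4856 km/s.
Second burn Δv₂ = |v₂ − v_p| = 1.3003 km/s.
Total Δv = Δv₁ + Δv₂ = 2.231 km/s.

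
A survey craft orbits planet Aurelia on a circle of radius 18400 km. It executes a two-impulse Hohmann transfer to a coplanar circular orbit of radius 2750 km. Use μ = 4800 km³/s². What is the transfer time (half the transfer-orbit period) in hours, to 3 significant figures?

The Hohmann ellipse has a_t = (r₁ + r₂)/2 = 10575 km.
By Kepler's third law the transfer-orbit period is T = 2π√(a_t³/μ), so t = T/2 = 49310 s.
Converting: 49310 s ÷ 3600 s/hour = 13.7 hours.

t = 13.7 hours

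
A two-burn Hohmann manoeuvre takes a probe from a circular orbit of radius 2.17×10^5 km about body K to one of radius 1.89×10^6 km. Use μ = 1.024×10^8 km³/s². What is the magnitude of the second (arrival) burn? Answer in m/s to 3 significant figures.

The Hohmann ellipse has a_t = (r₁ + r₂)/2 = 1.0535×10^6 km.
Circular speed at r = 1.890×10^6 km: v_c = √(μ/r) = 7.361 km/s.
Vis-viva on the transfer ellipse at r = 1.890×10^6 km gives v_t = √[μ(2/r − 1/a_t)] = 3.341 km/s.
Δv₂ = |v_t − v_c| = |3.341 − 7.361| = 4.020 km/s.

Δv₂ = 4020 m/s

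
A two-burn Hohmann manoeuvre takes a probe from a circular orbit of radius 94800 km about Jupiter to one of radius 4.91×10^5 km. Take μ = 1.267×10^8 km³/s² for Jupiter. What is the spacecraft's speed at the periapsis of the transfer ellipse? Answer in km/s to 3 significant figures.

v = 47.3 km/s

Semi-major axis of the transfer orbit: a_t = (94800 + 4.910×10^5)/2 = 2.929×10^5 km.
At periapsis, r = 94800 km.
Vis-viva: v = √[μ(2/r − 1/a_t)] = √[1.267×10^8 × (2/94800 − 1/2.929×10^5)] = 47.33 km/s.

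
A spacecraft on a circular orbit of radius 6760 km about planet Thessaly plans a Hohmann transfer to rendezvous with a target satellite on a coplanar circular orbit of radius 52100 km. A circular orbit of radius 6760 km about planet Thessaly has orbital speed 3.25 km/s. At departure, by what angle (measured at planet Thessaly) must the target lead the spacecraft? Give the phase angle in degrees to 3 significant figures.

From the circular-orbit relation v² = μ/r at r = 6760 km: μ = v²r = (3.25)² × 6760 = 71402.5 km³/s².
Semi-major axis of the transfer orbit: a_t = (6760 + 52100)/2 = 29430 km.
The half-period of the transfer ellipse is t = π√(a_t³/μ) = 59360 s.
Target angular speed ω₂ = √(μ/r₂³) = 2.247×10^-5 rad/s.
Angle swept by the target during transfer: ω₂·t = 1.3338 rad = 76.42°.
Arrival is 180° from departure on the ellipse, so φ = 180° − 76.42° = 104°.

φ = 104°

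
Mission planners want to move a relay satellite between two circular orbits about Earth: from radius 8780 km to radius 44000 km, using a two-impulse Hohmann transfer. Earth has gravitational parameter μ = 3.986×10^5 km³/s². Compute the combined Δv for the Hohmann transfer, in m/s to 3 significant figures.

Δv = 3240 m/s

Semi-major axis of the transfer orbit: a_t = (8780 + 44000)/2 = 26390 km.
Circular speed at r₁: v₁ = √(μ/r₁) = √(3.986×10^5/8780) = 6.738 km/s.
Transfer-orbit speed at r₁ (vis-viva equation): v_p = √[μ(2/r₁ − 1/a_t)] = 8.700 km/s.
First burn Δv₁ = |v_p − v₁| = 1.962 km/s.
Circular speed at r₂: v₂ = √(μ/r₂) = 3.010 km/s.
Transfer-orbit speed at r₂: v_a = √[μ(2/r₂ − 1/a_t)] = 1.736 km/s.
Second burn Δv₂ = |v₂ − v_a| = 1.274 km/s.
Total Δv = Δv₁ + Δv₂ = 3.236 km/s.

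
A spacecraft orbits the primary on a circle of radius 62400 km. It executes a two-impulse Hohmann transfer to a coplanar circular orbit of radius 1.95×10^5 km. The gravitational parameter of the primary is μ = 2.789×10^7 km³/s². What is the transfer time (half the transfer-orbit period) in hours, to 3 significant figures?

Transfer-ellipse semi-major axis a_t = (r₁ + r₂)/2 = (62400 + 1.950×10^5)/2 = 1.287×10^5 km.
Transfer time t = π√(a_t³/μ) = π√((1.287×10^5)³ / 2.789×10^7) = 27470 s.
Converting: 27470 s ÷ 3600 s/hour = 7.63 hours.

t = 7.63 hours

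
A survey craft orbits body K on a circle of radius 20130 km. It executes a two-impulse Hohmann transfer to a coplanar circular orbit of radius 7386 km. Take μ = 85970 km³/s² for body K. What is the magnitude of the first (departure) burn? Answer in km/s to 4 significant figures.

Δv₁ = 0.5524 km/s

Transfer-ellipse semi-major axis a_t = (r₁ + r₂)/2 = (20130 + 7386)/2 = 13758 km.
On the circular orbit at r = 20130 km, v_c = √(μ/r) = 2.0666 km/s.
Transfer-orbit speed at the same r (vis-viva, a = a_t): v_t = √[μ(2/r − 1/a_t)] = 1.5142 km/s.
Δv₁ = |v_t − v_c| = |1.5142 − 2.0666| = 0.5524 km/s.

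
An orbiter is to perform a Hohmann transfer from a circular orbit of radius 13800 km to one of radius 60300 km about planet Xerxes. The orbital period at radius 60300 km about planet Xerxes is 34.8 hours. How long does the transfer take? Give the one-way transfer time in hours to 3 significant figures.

t = 8.38 hours

From Kepler's third law T² = 4π²r³/μ at r = 60300 km, T = 34.8 hours = 34.8 × 3600 s = 1.2528×10^5 s: μ = 4π²r³/T² = 5.51503×10^5 km³/s².
Semi-major axis of the transfer orbit: a_t = (13800 + 60300)/2 = 37050 km.
By Kepler's third law the transfer-orbit period is T = 2π√(a_t³/μ), so t = T/2 = 30170 s.
Converting: 30170 s ÷ 3600 s/hour = 8.38 hours.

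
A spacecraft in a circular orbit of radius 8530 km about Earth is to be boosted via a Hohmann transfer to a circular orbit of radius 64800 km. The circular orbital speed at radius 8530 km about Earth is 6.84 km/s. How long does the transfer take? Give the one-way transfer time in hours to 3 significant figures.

From the circular-orbit relation v² = μ/r at r = 8530 km: μ = v²r = (6.84)² × 8530 = 3.99081×10^5 km³/s².
The Hohmann ellipse has a_t = (r₁ + r₂)/2 = 36665 km.
Transfer time t = π√(a_t³/μ) = π√((36665)³ / 3.99081×10^5) = 34910 s.
Converting: 34910 s ÷ 3600 s/hour = 9.70 hours.

t = 9.70 hours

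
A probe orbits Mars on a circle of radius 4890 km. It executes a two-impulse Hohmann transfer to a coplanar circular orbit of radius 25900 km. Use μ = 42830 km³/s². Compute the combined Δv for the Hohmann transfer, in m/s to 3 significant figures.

The Hohmann ellipse has a_t = (r₁ + r₂)/2 = 15395 km.
Circular speed at r₁: v₁ = √(μ/r₁) = √(42830/4890) = 2.9595 km/s.
Transfer-orbit speed at r₁ (vis-viva equation): v_p = √[μ(2/r₁ − 1/a_t)] = 3.8387 km/s.
First burn Δv₁ = |v_p − v₁| = 0.8792 km/s.
At r₂, v₂ = √(μ/r₂) = 1.286 km/s.
Transfer-orbit speed at r₂: v_a = √[μ(2/r₂ − 1/a_t)] = 0.7248 km/s.
Second burn Δv₂ = |v₂ − v_a| = 0.5612 km/s.
Total Δv = Δv₁ + Δv₂ = 1.440 km/s.

Δv = 1440 m/s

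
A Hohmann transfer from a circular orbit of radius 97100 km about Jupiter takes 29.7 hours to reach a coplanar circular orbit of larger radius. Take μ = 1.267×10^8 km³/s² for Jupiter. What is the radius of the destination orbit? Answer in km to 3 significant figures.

Transfer time t = 29.7 hours = 1.0692×10^5 s, and t = π√(a_t³/μ).
So a_t = (μ t²/π²)^(1/3) = (1.267×10^8 × (1.0692×10^5)² / π²)^(1/3) = 5.2747×10^5 km.
Since a_t = (r₁ + r₂)/2, r₂ = 2a_t − r₁ = 2×5.2747×10^5 − 97100 = 9.5784×10^5 km.

r₂ = 9.58×10^5 km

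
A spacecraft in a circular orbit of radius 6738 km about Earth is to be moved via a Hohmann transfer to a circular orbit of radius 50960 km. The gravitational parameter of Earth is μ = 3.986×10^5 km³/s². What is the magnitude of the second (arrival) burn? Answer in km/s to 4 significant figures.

Δv₂ = 1.445 km/s

Semi-major axis of the transfer orbit: a_t = (6738 + 50960)/2 = 28849 km.
Circular speed at r = 50960 km: v_c = √(μ/r) = 2.797 km/s.
Transfer-orbit speed at the same r (vis-viva, a = a_t): v_t = √[μ(2/r − 1/a_t)] = 1.352 km/s.
Δv₂ = |v_t − v_c| = |1.352 − 2.797| = 1.445 km/s.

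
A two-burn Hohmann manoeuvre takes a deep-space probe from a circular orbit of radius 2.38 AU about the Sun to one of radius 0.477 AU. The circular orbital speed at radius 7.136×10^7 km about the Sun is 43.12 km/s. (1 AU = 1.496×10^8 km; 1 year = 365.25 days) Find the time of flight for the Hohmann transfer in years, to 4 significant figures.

t = 0.8538 years

From the circular-orbit relation v² = μ/r at r = 7.136×10^7 km: μ = v²r = (43.12)² × 7.136×10^7 = 1.32682×10^11 km³/s².
In km: r₁ = 2.38 × 1.496×10^8 = 3.56048×10^8 km; r₂ = 0.477 × 1.496×10^8 = 7.13592×10^7 km.
Semi-major axis of the transfer orbit: a_t = (3.56048×10^8 + 7.13592×10^7)/2 = 2.137036×10^8 km.
By Kepler's third law the transfer-orbit period is T = 2π√(a_t³/μ), so t = T/2 = 2.6944×10^7 s.
Converting: 2.6944×10^7 s ÷ 3.15576×10^7 s/year (365.25 × 86400) = 0.8538 years.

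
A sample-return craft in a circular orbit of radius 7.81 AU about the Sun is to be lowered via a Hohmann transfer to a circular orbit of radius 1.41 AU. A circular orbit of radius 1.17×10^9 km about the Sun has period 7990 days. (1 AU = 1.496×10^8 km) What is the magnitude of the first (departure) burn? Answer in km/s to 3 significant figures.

From Kepler's third law T² = 4π²r³/μ at r = 1.17×10^9 km, T = 7990 days = 7990 × 86400 s = 6.90336×10^8 s: μ = 4π²r³/T² = 1.32677×10^11 km³/s².
In km: r₁ = 7.81 × 1.496×10^8 = 1.168376×10^9 km; r₂ = 1.41 × 1.496×10^8 = 2.10936×10^8 km.
Transfer-ellipse semi-major axis a_t = (r₁ + r₂)/2 = (1.168376×10^9 + 2.10936×10^8)/2 = 6.89656×10^8 km.
On the circular orbit at r = 1.168376×10^9 km, v_c = √(μ/r) = 10.656 km/s.
Vis-viva on the transfer ellipse at r = 1.168376×10^9 km gives v_t = √[μ(2/r − 1/a_t)] = 5.8934 km/s.
Δv₁ = |v_t − v_c| = |5.8934 − 10.656| = 4.763 km/s.

Δv₁ = 4.76 km/s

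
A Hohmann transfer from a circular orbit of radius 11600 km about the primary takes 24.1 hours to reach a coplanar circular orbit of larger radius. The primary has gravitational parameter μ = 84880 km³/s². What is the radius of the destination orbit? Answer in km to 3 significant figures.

r₂ = 68700 km

Transfer time t = 24.1 hours = 86760 s, and t = π√(a_t³/μ).
So a_t = (μ t²/π²)^(1/3) = (84880 × (86760)² / π²)^(1/3) = 40153 km.
Since a_t = (r₁ + r₂)/2, r₂ = 2a_t − r₁ = 2×40153 − 11600 = 68706 km.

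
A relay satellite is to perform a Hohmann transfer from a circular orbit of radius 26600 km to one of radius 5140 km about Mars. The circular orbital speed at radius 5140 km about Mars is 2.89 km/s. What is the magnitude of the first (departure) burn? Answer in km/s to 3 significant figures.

Δv₁ = 0.547 km/s

From the circular-orbit relation v² = μ/r at r = 5140 km: μ = v²r = (2.89)² × 5140 = 42929.8 km³/s².
The Hohmann ellipse has a_t = (r₁ + r₂)/2 = 15870 km.
On the circular orbit at r = 26600 km, v_c = √(μ/r) = 1.2704 km/s.
Vis-viva on the transfer ellipse at r = 26600 km gives v_t = √[μ(2/r − 1/a_t)] = 0.72299 km/s.
Δv₁ = |v_t − v_c| = |0.72299 − 1.2704| = 0.5474 km/s.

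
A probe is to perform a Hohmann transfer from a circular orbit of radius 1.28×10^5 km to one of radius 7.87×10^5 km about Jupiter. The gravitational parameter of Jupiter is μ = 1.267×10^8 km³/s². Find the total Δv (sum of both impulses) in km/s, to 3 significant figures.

The Hohmann ellipse has a_t = (r₁ + r₂)/2 = 4.575×10^5 km.
At r₁ the circular-orbit speed is v₁ = √(μ/r₁) = 31.4618 km/s.
Transfer-orbit speed at r₁ (vis-viva): v_p = √[μ(2/r₁ − 1/a_t)] = 41.2644 km/s.
First burn Δv₁ = |v_p − v₁| = 9.803 km/s.
Circular speed at r₂: v₂ = √(μ/r₂) = 12.688 km/s.
Transfer-orbit speed at r₂: v_a = √[μ(2/r₂ − 1/a_t)] = 6.7114 km/s.
Second burn Δv₂ = |v₂ − v_a| = 5.977 km/s.
Δv = Δv₁ + Δv₂ = 9.803 + 5.977 = 15.78 km/s.

Δv = 15.8 km/s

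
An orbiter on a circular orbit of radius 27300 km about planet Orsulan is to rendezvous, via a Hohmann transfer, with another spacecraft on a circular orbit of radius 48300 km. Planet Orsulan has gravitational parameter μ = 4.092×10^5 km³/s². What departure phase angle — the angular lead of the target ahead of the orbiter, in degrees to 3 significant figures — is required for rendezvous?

φ = 55.4°

Semi-major axis of the transfer orbit: a_t = (27300 + 48300)/2 = 37800 km.
Transfer time t = π√(a_t³/μ) = 36090 s.
Target angular speed ω₂ = √(μ/r₂³) = 6.026×10^-5 rad/s.
Angle swept by the target during transfer: ω₂·t = 2.175 rad = 124.6°.
Arrival is 180° from departure on the ellipse, so φ = 180° − 124.6° = 55.4°.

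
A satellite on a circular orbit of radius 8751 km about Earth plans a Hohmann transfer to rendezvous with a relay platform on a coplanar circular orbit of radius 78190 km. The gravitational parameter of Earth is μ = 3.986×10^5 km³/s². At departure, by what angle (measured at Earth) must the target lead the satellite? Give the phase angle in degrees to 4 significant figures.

φ = 105.4°

The Hohmann ellipse has a_t = (r₁ + r₂)/2 = 43470.5 km.
Transfer time t = π√(a_t³/μ) = 45100 s.
The target's mean motion on its circular orbit is ω₂ = √(μ/r₂³) = 2.8876×10^-5 rad/s.
Angle swept by the target during transfer: ω₂·t = 1.3023 rad = 74.62°.
Arrival is 180° from departure on the ellipse, so φ = 180° − 74.62° = 105.4°.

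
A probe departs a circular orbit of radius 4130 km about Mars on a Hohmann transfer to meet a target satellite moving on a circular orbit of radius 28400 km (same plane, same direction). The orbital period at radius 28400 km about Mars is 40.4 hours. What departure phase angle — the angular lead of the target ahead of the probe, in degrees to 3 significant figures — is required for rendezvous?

From Kepler's third law T² = 4π²r³/μ at r = 28400 km, T = 40.4 hours = 40.4 × 3600 s = 1.4544×10^5 s: μ = 4π²r³/T² = 42751.1 km³/s².
Transfer-ellipse semi-major axis a_t = (r₁ + r₂)/2 = (4130 + 28400)/2 = 16265 km.
Transfer time t = π√(a_t³/μ) = 31518 s.
The target's mean motion on its circular orbit is ω₂ = √(μ/r₂³) = 4.3201×10^-5 rad/s.
Angle swept by the target during transfer: ω₂·t = 1.3616 rad = 78.01°.
The probe traverses 180° on the transfer ellipse, so the target must lead by 180° − 78.01° = 102°.

φ = 102°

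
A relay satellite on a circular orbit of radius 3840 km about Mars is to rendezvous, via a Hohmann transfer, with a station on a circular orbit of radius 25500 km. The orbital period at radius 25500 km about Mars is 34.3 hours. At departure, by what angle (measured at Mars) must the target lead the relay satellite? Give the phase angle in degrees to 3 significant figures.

From Kepler's third law T² = 4π²r³/μ at r = 25500 km, T = 34.3 hours = 34.3 × 3600 s = 1.2348×10^5 s: μ = 4π²r³/T² = 42932.6 km³/s².
The Hohmann ellipse has a_t = (r₁ + r₂)/2 = 14670 km.
The half-period of the transfer ellipse is t = π√(a_t³/μ) = 26940 s.
Target angular speed ω₂ = √(μ/r₂³) = 5.0884×10^-5 rad/s.
Angle swept by the target during transfer: ω₂·t = 1.3708 rad = 78.54°.
Arrival is 180° from departure on the ellipse, so φ = 180° − 78.54° = 101°.

φ = 101°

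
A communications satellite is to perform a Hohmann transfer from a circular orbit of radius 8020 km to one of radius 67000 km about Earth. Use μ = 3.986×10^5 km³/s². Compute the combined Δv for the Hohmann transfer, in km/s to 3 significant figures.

Semi-major axis of the transfer orbit: a_t = (8020 + 67000)/2 = 37510 km.
Circular speed at r₁: v₁ = √(μ/r₁) = √(3.986×10^5/8020) = 7.050 km/s.
On the transfer ellipse at r₁, v² = μ(2/r − 1/a) gives v_p = √[μ(2/r₁ − 1/a_t)] = 9.422 km/s.
First burn Δv₁ = |v_p − v₁| = 2.372 km/s.
Circular speed at r₂: v₂ = √(μ/r₂) = 2.439 km/s.
Transfer-orbit speed at r₂: v_a = √[μ(2/r₂ − 1/a_t)] = 1.128 km/s.
Second burn Δv₂ = |v₂ − v_a| = 1.311 km/s.
Δv = Δv₁ + Δv₂ = 2.372 + 1.311 = 3.683 km/s.

Δv = 3.68 km/s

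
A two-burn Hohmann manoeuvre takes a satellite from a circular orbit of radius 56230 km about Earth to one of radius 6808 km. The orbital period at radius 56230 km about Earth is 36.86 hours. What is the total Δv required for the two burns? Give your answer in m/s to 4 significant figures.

Δv = 3994 m/s

From Kepler's third law T² = 4π²r³/μ at r = 56230 km, T = 36.86 hours = 36.86 × 3600 s = 1.32696×10^5 s: μ = 4π²r³/T² = 3.98610×10^5 km³/s².
Semi-major axis of the transfer orbit: a_t = (56230 + 6808)/2 = 31519 km.
At r₁ the circular-orbit speed is v₁ = √(μ/r₁) = 2.6625 km/s.
Transfer-orbit speed at r₁ (v² = μ(2/r − 1/a)): v_a = √[μ(2/r₁ − 1/a_t)] = 1.2374 km/s.
First burn Δv₁ = |v_a − v₁| = 1.4251 km/s.
Circular speed at r₂: v₂ = √(μ/r₂) = 7.65181 km/s.
Transfer-orbit speed at r₂: v_p = √[μ(2/r₂ − 1/a_t)] = 10.2203 km/s.
Second burn Δv₂ = |v₂ − v_p| = 2.5685 km/s.
Δv = Δv₁ + Δv₂ = 1.4251 + 2.5685 = 3.994 km/s.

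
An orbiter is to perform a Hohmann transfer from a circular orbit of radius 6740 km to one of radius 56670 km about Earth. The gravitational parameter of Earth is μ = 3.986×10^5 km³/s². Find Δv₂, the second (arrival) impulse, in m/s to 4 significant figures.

Semi-major axis of the transfer orbit: a_t = (6740 + 56670)/2 = 31705 km.
Circular speed at r = 56670 km: v_c = √(μ/r) = 2.652 km/s.
Transfer-orbit speed at the same r (vis-viva, a = a_t): v_t = √[μ(2/r − 1/a_t)] = 1.223 km/s.
Δv₂ = |v_t − v_c| = |1.223 − 2.652| = 1.429 km/s.

Δv₂ = 1429 m/s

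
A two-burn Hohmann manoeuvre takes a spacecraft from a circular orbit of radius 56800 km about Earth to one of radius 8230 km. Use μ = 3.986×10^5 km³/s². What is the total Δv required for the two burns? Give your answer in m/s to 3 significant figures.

Semi-major axis of the transfer orbit: a_t = (56800 + 8230)/2 = 32515 km.
At r₁ the circular-orbit speed is v₁ = √(μ/r₁) = 2.649 km/s.
On the transfer ellipse at r₁, vis-viva gives v_a = √[μ(2/r₁ − 1/a_t)] = 1.333 km/s.
First burn Δv₁ = |v_a − v₁| = 1.316 km/s.
Circular speed at r₂: v₂ = √(μ/r₂) = 6.959 km/s.
Transfer-orbit speed at r₂: v_p = √[μ(2/r₂ − 1/a_t)] = 9.198 km/s.
Second burn Δv₂ = |v₂ − v_p| = 2.239 km/s.
Δv = Δv₁ + Δv₂ = 1.316 + 2.239 = 3.555 km/s.

Δv = 3560 m/s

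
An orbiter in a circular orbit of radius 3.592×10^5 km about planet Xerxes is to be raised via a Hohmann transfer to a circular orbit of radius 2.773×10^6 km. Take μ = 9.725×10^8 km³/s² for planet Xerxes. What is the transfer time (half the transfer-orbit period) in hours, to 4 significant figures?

t = 54.84 hours

The Hohmann ellipse has a_t = (r₁ + r₂)/2 = 1.5661×10^6 km.
Transfer time t = π√(a_t³/μ) = π√((1.5661×10^6)³ / 9.725×10^8) = 1.9744×10^5 s.
Converting: 1.9744×10^5 s ÷ 3600 s/hour = 54.84 hours.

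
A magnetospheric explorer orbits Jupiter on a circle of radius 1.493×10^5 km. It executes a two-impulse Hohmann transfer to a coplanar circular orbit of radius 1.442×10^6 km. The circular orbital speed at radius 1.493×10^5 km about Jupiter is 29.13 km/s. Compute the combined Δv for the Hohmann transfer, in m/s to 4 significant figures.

From the circular-orbit relation v² = μ/r at r = 1.493×10^5 km: μ = v²r = (29.13)² × 1.493×10^5 = 1.26690×10^8 km³/s².
The Hohmann ellipse has a_t = (r₁ + r₂)/2 = 7.9565×10^5 km.
At r₁ the circular-orbit speed is v₁ = √(μ/r₁) = 29.13 km/s.
On the transfer ellipse at r₁, vis-viva gives v_p = √[μ(2/r₁ − 1/a_t)] = 39.22 km/s.
First burn Δv₁ = |v_p − v₁| = 10.09 km/s.
At r₂, v₂ = √(μ/r₂) = 9.373 km/s.
Transfer-orbit speed at r₂: v_a = √[μ(2/r₂ − 1/a_t)] = 4.060 km/s.
Second burn Δv₂ = |v₂ − v_a| = 5.313 km/s.
Total Δv = Δv₁ + Δv₂ = 15.40 km/s.

Δv = 15400 m/s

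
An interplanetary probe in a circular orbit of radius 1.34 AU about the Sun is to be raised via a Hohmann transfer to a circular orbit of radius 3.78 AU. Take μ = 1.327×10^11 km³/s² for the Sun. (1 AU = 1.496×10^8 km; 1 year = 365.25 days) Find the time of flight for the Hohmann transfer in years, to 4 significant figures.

In km: r₁ = 1.34 × 1.496×10^8 = 2.00464×10^8 km; r₂ = 3.78 × 1.496×10^8 = 5.65488×10^8 km.
Transfer-ellipse semi-major axis a_t = (r₁ + r₂)/2 = (2.00464×10^8 + 5.65488×10^8)/2 = 3.82976×10^8 km.
Half the transfer-orbit period gives t = π√(a_t³/μ) = 6.464×10^7 s.
Converting: 6.464×10^7 s ÷ 3.15576×10^7 s/year (365.25 × 86400) = 2.048 years.

t = 2.048 years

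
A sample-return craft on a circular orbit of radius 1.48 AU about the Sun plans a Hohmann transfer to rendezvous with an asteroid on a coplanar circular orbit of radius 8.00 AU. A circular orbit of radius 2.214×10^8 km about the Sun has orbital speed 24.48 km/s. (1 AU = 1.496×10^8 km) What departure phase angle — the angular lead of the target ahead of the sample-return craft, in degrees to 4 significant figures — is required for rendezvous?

φ = 97.91°

From the circular-orbit relation v² = μ/r at r = 2.214×10^8 km: μ = v²r = (24.48)² × 2.214×10^8 = 1.32678×10^11 km³/s².
In km: r₁ = 1.48 × 1.496×10^8 = 2.21408×10^8 km; r₂ = 8.00 × 1.496×10^8 = 1.1968×10^9 km.
The Hohmann ellipse has a_t = (r₁ + r₂)/2 = 7.09104×10^8 km.
Transfer time t = π√(a_t³/μ) = 1.6286×10^8 s.
The target's mean motion on its circular orbit is ω₂ = √(μ/r₂³) = 8.7977×10^-9 rad/s.
Angle swept by the target during transfer: ω₂·t = 1.4328 rad = 82.09°.
The sample-return craft traverses 180° on the transfer ellipse, so the target must lead by 180° − 82.09° = 97.91°.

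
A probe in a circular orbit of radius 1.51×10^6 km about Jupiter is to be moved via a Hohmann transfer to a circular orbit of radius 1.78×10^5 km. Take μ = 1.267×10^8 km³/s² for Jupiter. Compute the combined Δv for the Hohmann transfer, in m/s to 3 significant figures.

Transfer-ellipse semi-major axis a_t = (r₁ + r₂)/2 = (1.510×10^6 + 1.780×10^5)/2 = 8.440×10^5 km.
At r₁ the circular-orbit speed is v₁ = √(μ/r₁) = 9.160 km/s.
Transfer-orbit speed at r₁ (vis-viva): v_a = √[μ(2/r₁ − 1/a_t)] = 4.207 km/s.
First burn Δv₁ = |v_a − v₁| = 4.953 km/s.
At r₂, v₂ = √(μ/r₂) = 26.680 km/s.
Transfer-orbit speed at r₂: v_p = √[μ(2/r₂ − 1/a_t)] = 35.686 km/s.
Second burn Δv₂ = |v₂ − v_p| = 9.006 km/s.
Total Δv = Δv₁ + Δv₂ = 13.96 km/s.

Δv = 14000 m/s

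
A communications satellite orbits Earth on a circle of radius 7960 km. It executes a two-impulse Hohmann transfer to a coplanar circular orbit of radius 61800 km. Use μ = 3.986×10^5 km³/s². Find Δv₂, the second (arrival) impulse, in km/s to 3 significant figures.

Δv₂ = 1.33 km/s

Transfer-ellipse semi-major axis a_t = (r₁ + r₂)/2 = (7960 + 61800)/2 = 34880 km.
On the circular orbit at r = 61800 km, v_c = √(μ/r) = 2.53965 km/s.
Vis-viva on the transfer ellipse at r = 61800 km gives v_t = √[μ(2/r − 1/a_t)] = 1.21323 km/s.
Δv₂ = |v_t − v_c| = |1.21323 − 2.53965| = 1.326 km/s.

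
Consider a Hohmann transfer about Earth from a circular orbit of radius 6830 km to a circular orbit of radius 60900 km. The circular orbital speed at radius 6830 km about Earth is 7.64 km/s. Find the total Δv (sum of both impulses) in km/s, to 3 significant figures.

Δv = 4.01 km/s

From the circular-orbit relation v² = μ/r at r = 6830 km: μ = v²r = (7.64)² × 6830 = 3.98664×10^5 km³/s².
The Hohmann ellipse has a_t = (r₁ + r₂)/2 = 33865 km.
Circular speed at r₁: v₁ = √(μ/r₁) = √(3.98664×10^5/6830) = 7.6400 km/s.
Transfer-orbit speed at r₁ (vis-viva equation): v_p = √[μ(2/r₁ − 1/a_t)] = 10.245 km/s.
First burn Δv₁ = |v_p − v₁| = 2.605 km/s.
Circular speed at r₂: v₂ = √(μ/r₂) = 2.559 km/s.
Transfer-orbit speed at r₂: v_a = √[μ(2/r₂ − 1/a_t)] = 1.149 km/s.
Second burn Δv₂ = |v₂ − v_a| = 1.410 km/s.
Δv = Δv₁ + Δv₂ = 2.605 + 1.410 = 4.015 km/s.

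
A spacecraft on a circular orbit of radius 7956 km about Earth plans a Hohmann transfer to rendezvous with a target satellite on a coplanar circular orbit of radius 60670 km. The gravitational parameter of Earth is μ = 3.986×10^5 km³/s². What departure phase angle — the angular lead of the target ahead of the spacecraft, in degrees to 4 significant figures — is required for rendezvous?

φ = 103.4°

Transfer-ellipse semi-major axis a_t = (r₁ + r₂)/2 = (7956 + 60670)/2 = 34313 km.
Transfer time t = π√(a_t³/μ) = 31628 s.
The target's mean motion on its circular orbit is ω₂ = √(μ/r₂³) = 4.2248×10^-5 rad/s.
Angle swept by the target during transfer: ω₂·t = 1.3362 rad = 76.56°.
The spacecraft traverses 180° on the transfer ellipse, so the target must lead by 180° − 76.56° = 103.4°.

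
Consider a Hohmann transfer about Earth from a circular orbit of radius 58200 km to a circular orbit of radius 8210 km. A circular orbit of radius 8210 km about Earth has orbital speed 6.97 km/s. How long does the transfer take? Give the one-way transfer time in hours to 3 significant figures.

t = 8.36 hours

From the circular-orbit relation v² = μ/r at r = 8210 km: μ = v²r = (6.97)² × 8210 = 3.98849×10^5 km³/s².
Semi-major axis of the transfer orbit: a_t = (58200 + 8210)/2 = 33205 km.
Transfer time t = π√(a_t³/μ) = π√((33205)³ / 3.98849×10^5) = 30100 s.
Converting: 30100 s ÷ 3600 s/hour = 8.36 hours.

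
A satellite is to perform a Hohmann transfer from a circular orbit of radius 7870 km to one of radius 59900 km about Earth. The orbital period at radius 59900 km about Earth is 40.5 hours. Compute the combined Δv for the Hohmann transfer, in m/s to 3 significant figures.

Δv = 3680 m/s

From Kepler's third law T² = 4π²r³/μ at r = 59900 km, T = 40.5 hours = 40.5 × 3600 s = 1.458×10^5 s: μ = 4π²r³/T² = 3.99140×10^5 km³/s².
Semi-major axis of the transfer orbit: a_t = (7870 + 59900)/2 = 33885 km.
Circular speed at r₁: v₁ = √(μ/r₁) = √(3.99140×10^5/7870) = 7.122 km/s.
Transfer-orbit speed at r₁ (vis-viva equation): v_p = √[μ(2/r₁ − 1/a_t)] = 9.469 km/s.
First burn Δv₁ = |v_p − v₁| = 2.347 km/s.
At r₂, v₂ = √(μ/r₂) = 2.581 km/s.
Transfer-orbit speed at r₂: v_a = √[μ(2/r₂ − 1/a_t)] = 1.244 km/s.
Second burn Δv₂ = |v₂ − v_a| = 1.337 km/s.
Total Δv = Δv₁ + Δv₂ = 3.684 km/s.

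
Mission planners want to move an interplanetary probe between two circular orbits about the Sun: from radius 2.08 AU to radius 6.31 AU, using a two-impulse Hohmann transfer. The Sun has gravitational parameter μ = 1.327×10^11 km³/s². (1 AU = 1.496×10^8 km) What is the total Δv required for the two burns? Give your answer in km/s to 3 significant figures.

Δv = 8.18 km/s

In km: r₁ = 2.08 × 1.496×10^8 = 3.11168×10^8 km; r₂ = 6.31 × 1.496×10^8 = 9.43976×10^8 km.
Semi-major axis of the transfer orbit: a_t = (3.11168×10^8 + 9.43976×10^8)/2 = 6.27572×10^8 km.
Circular speed at r₁: v₁ = √(μ/r₁) = √(1.327×10^11/3.11168×10^8) = 20.651 km/s.
Transfer-orbit speed at r₁ (v² = μ(2/r − 1/a)): v_p = √[μ(2/r₁ − 1/a_t)] = 25.327 km/s.
First burn Δv₁ = |v_p − v₁| = 4.676 km/s.
At r₂, v₂ = √(μ/r₂) = 11.8565 km/s.
Transfer-orbit speed at r₂: v_a = √[μ(2/r₂ − 1/a_t)] = 8.34873 km/s.
Second burn Δv₂ = |v₂ − v_a| = 3.508 km/s.
Δv = Δv₁ + Δv₂ = 4.676 + 3.508 = 8.184 km/s.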